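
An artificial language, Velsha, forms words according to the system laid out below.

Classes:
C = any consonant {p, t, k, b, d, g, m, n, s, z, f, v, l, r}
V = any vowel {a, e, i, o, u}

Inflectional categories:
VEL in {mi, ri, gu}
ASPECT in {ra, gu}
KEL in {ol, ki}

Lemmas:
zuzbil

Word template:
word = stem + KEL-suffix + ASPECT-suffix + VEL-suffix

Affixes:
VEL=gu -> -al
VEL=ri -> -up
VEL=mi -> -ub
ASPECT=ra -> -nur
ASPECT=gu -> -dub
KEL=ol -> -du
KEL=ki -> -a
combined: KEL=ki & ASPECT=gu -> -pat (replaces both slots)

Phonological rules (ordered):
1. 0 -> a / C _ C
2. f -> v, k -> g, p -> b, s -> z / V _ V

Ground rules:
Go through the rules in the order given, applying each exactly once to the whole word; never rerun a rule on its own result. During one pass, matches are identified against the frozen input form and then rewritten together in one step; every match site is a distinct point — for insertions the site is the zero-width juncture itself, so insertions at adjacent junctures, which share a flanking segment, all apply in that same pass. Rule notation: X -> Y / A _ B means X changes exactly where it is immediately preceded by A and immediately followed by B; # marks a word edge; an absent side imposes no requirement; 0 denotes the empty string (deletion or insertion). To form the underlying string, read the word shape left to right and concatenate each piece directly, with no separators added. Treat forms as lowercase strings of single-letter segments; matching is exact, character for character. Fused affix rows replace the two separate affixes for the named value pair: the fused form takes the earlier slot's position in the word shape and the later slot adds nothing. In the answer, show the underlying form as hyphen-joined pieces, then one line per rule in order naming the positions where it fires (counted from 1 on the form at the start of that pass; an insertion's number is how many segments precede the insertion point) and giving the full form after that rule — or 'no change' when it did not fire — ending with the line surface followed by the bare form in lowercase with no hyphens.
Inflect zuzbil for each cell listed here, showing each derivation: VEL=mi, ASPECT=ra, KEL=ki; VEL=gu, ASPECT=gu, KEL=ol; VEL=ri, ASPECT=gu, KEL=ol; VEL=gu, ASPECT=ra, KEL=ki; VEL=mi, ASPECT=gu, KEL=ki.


cell VEL=mi, ASPECT=ra, KEL=ki:
underlying: zuzbil-a-nur-ub
1. 0 -> a / C _ C: inserts after position(s) 3: zuzabilanurub
2. f -> v, k -> g, p -> b, s -> z / V _ V: no change
surface: zuzabilanurub

cell VEL=gu, ASPECT=gu, KEL=ol:
underlying: zuzbil-du-dub-al
1. 0 -> a / C _ C: inserts after position(s) 3, 6: zuzabiladudubal
2. f -> v, k -> g, p -> b, s -> z / V _ V: no change
surface: zuzabiladudubal

cell VEL=ri, ASPECT=gu, KEL=ol:
underlying: zuzbil-du-dub-up
1. 0 -> a / C _ C: inserts after position(s) 3, 6: zuzabiladudubup
2. f -> v, k -> g, p -> b, s -> z / V _ V: no change
surface: zuzabiladudubup

cell VEL=gu, ASPECT=ra, KEL=ki:
underlying: zuzbil-a-nur-al
1. 0 -> a / C _ C: inserts after position(s) 3: zuzabilanural
2. f -> v, k -> g, p -> b, s -> z / V _ V: no change
surface: zuzabilanural

cell VEL=mi, ASPECT=gu, KEL=ki:
underlying: zuzbil-pat-ub
1. 0 -> a / C _ C: inserts after position(s) 3, 6: zuzabilapatub
2. f -> v, k -> g, p -> b, s -> z / V _ V: fires at position(s) 9: zuzabilabatub
surface: zuzabilabatub


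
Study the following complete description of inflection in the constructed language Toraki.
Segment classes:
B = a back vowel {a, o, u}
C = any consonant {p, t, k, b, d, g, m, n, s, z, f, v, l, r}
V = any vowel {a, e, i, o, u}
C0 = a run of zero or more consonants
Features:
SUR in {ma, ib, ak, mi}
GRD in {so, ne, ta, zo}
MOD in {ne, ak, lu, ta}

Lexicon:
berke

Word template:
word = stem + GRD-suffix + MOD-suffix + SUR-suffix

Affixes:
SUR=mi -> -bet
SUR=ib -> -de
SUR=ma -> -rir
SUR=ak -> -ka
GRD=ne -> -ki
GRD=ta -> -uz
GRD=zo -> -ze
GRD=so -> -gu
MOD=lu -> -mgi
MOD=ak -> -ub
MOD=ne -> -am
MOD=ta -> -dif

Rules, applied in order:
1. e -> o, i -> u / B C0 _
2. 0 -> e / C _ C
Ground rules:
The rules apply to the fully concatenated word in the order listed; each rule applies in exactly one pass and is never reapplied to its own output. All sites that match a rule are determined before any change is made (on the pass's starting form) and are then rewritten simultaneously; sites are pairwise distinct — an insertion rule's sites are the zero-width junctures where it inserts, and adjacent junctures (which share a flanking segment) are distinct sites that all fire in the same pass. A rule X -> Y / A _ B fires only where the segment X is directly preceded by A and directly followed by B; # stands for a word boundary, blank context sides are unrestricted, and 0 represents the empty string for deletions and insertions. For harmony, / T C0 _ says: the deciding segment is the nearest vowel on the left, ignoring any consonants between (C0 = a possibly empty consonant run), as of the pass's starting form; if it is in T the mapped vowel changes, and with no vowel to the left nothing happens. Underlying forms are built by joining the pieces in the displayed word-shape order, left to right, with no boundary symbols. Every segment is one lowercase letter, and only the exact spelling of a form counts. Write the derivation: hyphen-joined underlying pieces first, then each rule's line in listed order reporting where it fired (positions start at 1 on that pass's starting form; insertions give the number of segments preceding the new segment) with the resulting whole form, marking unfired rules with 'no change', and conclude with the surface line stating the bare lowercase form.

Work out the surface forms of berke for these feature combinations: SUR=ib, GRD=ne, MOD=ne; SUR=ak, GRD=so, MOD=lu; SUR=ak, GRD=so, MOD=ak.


cell SUR=ib, GRD=ne, MOD=ne:
underlying: berke-ki-am-de
1. e -> o, i -> u / B C0 _: fires at position(s) 11: berkekiamdo
2. 0 -> e / C _ C: inserts after position(s) 3, 9: berekekiamedo
surface: berekekiamedo

cell SUR=ak, GRD=so, MOD=lu:
underlying: berke-gu-mgi-ka
1. e -> o, i -> u / B C0 _: fires at position(s) 10: berkegumguka
2. 0 -> e / C _ C: inserts after position(s) 3, 8: berekegumeguka
surface: berekegumeguka

cell SUR=ak, GRD=so, MOD=ak:
underlying: berke-gu-ub-ka
1. e -> o, i -> u / B C0 _: no change
2. 0 -> e / C _ C: inserts after position(s) 3, 9: berekeguubeka
surface: berekeguubeka


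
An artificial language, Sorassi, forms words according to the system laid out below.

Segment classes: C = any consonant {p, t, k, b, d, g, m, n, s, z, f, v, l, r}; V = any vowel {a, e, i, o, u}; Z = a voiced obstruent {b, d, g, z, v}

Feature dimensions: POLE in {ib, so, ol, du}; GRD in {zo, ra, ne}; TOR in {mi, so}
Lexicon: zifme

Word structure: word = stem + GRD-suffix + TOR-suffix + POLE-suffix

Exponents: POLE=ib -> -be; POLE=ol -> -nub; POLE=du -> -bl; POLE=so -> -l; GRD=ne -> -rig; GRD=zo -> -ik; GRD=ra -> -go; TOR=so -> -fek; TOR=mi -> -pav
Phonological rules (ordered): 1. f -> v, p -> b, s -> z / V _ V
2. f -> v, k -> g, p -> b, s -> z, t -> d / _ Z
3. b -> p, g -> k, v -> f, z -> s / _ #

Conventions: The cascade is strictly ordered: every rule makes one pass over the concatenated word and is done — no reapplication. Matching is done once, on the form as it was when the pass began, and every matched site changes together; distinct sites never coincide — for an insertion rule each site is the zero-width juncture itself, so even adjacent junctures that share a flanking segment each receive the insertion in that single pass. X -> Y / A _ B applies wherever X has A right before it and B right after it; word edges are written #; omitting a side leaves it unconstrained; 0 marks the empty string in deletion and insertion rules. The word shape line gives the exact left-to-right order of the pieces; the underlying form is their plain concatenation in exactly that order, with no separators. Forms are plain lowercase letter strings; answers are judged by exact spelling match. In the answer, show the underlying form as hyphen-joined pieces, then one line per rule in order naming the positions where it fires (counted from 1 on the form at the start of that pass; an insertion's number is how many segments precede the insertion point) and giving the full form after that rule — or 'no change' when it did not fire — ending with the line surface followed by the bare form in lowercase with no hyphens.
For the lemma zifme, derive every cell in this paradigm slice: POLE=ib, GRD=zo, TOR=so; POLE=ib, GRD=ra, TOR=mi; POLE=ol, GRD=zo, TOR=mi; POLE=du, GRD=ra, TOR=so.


cell POLE=ib, GRD=zo, TOR=so:
underlying: zifme-ik-fek-be
1. f -> v, p -> b, s -> z / V _ V: no change
2. f -> v, k -> g, p -> b, s -> z, t -> d / _ Z: fires at position(s) 10: zifmeikfegbe
3. b -> p, g -> k, v -> f, z -> s / _ #: no change
surface: zifmeikfegbe

cell POLE=ib, GRD=ra, TOR=mi:
underlying: zifme-go-pav-be
1. f -> v, p -> b, s -> z / V _ V: fires at position(s) 8: zifmegobavbe
2. f -> v, k -> g, p -> b, s -> z, t -> d / _ Z: no change
3. b -> p, g -> k, v -> f, z -> s / _ #: no change
surface: zifmegobavbe

cell POLE=ol, GRD=zo, TOR=mi:
underlying: zifme-ik-pav-nub
1. f -> v, p -> b, s -> z / V _ V: no change
2. f -> v, k -> g, p -> b, s -> z, t -> d / _ Z: no change
3. b -> p, g -> k, v -> f, z -> s / _ #: fires at position(s) 13: zifmeikpavnup
surface: zifmeikpavnup

cell POLE=du, GRD=ra, TOR=so:
underlying: zifme-go-fek-bl
1. f -> v, p -> b, s -> z / V _ V: fires at position(s) 8: zifmegovekbl
2. f -> v, k -> g, p -> b, s -> z, t -> d / _ Z: fires at position(s) 10: zifmegovegbl
3. b -> p, g -> k, v -> f, z -> s / _ #: no change
surface: zifmegovegbl


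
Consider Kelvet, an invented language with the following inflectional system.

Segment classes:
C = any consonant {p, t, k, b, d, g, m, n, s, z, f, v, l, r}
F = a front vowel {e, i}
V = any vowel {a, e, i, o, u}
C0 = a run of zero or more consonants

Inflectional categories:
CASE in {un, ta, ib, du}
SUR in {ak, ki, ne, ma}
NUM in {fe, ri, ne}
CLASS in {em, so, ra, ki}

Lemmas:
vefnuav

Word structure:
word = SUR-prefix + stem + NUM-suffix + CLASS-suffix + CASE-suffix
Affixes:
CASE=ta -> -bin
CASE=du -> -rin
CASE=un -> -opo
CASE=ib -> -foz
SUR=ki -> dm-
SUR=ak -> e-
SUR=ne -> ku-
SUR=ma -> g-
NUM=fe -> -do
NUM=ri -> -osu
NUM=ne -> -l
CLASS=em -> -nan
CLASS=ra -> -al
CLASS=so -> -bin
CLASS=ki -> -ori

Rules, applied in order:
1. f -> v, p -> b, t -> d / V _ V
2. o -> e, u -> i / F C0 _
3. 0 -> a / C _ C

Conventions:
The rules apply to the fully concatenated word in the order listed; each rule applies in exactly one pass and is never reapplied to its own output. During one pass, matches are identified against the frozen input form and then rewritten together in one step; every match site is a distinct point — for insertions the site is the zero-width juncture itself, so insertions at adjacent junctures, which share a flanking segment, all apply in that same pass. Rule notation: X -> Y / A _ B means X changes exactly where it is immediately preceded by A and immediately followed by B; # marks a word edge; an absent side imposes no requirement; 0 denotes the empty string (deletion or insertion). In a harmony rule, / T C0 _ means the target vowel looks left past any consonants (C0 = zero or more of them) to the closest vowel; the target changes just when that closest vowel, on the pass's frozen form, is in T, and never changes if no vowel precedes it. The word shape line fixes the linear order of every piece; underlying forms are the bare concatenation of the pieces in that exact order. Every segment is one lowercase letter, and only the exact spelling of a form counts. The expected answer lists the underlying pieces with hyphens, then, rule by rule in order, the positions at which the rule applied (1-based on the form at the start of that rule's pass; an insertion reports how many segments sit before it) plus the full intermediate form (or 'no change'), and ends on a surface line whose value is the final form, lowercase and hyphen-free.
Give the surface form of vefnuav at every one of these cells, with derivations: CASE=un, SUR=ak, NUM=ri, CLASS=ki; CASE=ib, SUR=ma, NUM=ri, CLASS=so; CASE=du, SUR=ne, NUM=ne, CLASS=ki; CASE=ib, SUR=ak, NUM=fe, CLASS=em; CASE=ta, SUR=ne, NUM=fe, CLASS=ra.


cell CASE=un, SUR=ak, NUM=ri, CLASS=ki:
underlying: e-vefnuav-osu-ori-opo
1. f -> v, p -> b, t -> d / V _ V: fires at position(s) 16: evefnuavosuoriobo
2. o -> e, u -> i / F C0 _: fires at position(s) 6, 15: evefniavosuoriebo
3. 0 -> a / C _ C: inserts after position(s) 4: evefaniavosuoriebo
surface: evefaniavosuoriebo

cell CASE=ib, SUR=ma, NUM=ri, CLASS=so:
underlying: g-vefnuav-osu-bin-foz
1. f -> v, p -> b, t -> d / V _ V: no change
2. o -> e, u -> i / F C0 _: fires at position(s) 6, 16: gvefniavosubinfez
3. 0 -> a / C _ C: inserts after position(s) 1, 4, 14: gavefaniavosubinafez
surface: gavefaniavosubinafez

cell CASE=du, SUR=ne, NUM=ne, CLASS=ki:
underlying: ku-vefnuav-l-ori-rin
1. f -> v, p -> b, t -> d / V _ V: no change
2. o -> e, u -> i / F C0 _: fires at position(s) 7: kuvefniavloririn
3. 0 -> a / C _ C: inserts after position(s) 5, 9: kuvefaniavaloririn
surface: kuvefaniavaloririn

cell CASE=ib, SUR=ak, NUM=fe, CLASS=em:
underlying: e-vefnuav-do-nan-foz
1. f -> v, p -> b, t -> d / V _ V: no change
2. o -> e, u -> i / F C0 _: fires at position(s) 6: evefniavdonanfoz
3. 0 -> a / C _ C: inserts after position(s) 4, 8, 13: evefaniavadonanafoz
surface: evefaniavadonanafoz

cell CASE=ta, SUR=ne, NUM=fe, CLASS=ra:
underlying: ku-vefnuav-do-al-bin
1. f -> v, p -> b, t -> d / V _ V: no change
2. o -> e, u -> i / F C0 _: fires at position(s) 7: kuvefniavdoalbin
3. 0 -> a / C _ C: inserts after position(s) 5, 9, 13: kuvefaniavadoalabin
surface: kuvefaniavadoalabin


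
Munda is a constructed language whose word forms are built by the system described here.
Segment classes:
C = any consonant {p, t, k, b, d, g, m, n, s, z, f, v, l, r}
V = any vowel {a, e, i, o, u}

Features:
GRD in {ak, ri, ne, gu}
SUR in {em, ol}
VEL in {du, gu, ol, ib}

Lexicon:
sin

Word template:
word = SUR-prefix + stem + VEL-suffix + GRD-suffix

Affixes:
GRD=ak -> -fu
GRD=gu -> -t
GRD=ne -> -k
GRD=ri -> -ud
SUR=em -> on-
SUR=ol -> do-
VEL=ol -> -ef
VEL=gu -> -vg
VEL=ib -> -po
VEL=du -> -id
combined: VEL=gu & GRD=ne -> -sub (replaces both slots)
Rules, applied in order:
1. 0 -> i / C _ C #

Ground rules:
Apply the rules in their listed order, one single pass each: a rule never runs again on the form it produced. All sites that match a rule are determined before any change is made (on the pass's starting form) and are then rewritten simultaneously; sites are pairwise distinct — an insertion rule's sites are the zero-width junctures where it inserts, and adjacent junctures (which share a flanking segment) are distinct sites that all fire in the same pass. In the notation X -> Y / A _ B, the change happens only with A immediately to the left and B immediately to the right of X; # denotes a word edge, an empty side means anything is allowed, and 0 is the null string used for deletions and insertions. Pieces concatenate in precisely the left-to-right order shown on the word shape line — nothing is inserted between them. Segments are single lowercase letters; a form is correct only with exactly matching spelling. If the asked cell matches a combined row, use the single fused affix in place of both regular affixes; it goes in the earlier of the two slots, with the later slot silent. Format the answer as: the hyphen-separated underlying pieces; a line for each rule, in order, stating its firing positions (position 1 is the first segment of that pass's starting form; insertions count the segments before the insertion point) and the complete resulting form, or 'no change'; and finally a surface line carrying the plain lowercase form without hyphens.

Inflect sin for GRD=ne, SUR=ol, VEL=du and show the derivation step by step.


underlying: do-sin-id-k
1. 0 -> i / C _ C #: inserts after position(s) 7: dosinidik
surface: dosinidik


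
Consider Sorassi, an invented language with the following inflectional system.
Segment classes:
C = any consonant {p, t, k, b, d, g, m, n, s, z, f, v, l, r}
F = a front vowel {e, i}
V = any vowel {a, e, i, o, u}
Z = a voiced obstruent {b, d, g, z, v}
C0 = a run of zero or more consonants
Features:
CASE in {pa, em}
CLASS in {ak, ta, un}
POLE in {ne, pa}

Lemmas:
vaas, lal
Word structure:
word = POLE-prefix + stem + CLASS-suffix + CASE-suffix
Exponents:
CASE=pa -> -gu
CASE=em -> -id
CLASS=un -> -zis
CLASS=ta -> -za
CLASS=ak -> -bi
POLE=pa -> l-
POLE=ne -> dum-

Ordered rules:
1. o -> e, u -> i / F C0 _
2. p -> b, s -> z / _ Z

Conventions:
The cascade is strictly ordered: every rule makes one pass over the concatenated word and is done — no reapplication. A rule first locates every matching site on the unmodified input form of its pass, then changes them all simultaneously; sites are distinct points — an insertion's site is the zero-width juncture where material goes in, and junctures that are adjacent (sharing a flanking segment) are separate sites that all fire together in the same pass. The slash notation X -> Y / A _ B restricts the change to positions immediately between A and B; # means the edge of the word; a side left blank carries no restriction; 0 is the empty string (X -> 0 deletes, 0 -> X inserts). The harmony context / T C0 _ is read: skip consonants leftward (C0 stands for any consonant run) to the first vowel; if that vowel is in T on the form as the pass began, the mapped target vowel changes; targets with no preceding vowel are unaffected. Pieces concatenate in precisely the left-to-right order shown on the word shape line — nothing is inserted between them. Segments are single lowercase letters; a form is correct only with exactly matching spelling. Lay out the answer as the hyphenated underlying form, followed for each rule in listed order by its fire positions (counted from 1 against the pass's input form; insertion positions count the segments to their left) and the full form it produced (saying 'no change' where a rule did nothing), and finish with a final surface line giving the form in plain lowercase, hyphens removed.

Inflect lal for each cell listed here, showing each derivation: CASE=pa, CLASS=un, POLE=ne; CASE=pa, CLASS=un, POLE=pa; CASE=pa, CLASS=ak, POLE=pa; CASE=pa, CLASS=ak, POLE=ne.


cell CASE=pa, CLASS=un, POLE=ne:
underlying: dum-lal-zis-gu
1. o -> e, u -> i / F C0 _: fires at position(s) 11: dumlalzisgi
2. p -> b, s -> z / _ Z: fires at position(s) 9: dumlalzizgi
surface: dumlalzizgi

cell CASE=pa, CLASS=un, POLE=pa:
underlying: l-lal-zis-gu
1. o -> e, u -> i / F C0 _: fires at position(s) 9: llalzisgi
2. p -> b, s -> z / _ Z: fires at position(s) 7: llalzizgi
surface: llalzizgi

cell CASE=pa, CLASS=ak, POLE=pa:
underlying: l-lal-bi-gu
1. o -> e, u -> i / F C0 _: fires at position(s) 8: llalbigi
2. p -> b, s -> z / _ Z: no change
surface: llalbigi

cell CASE=pa, CLASS=ak, POLE=ne:
underlying: dum-lal-bi-gu
1. o -> e, u -> i / F C0 _: fires at position(s) 10: dumlalbigi
2. p -> b, s -> z / _ Z: no change
surface: dumlalbigi


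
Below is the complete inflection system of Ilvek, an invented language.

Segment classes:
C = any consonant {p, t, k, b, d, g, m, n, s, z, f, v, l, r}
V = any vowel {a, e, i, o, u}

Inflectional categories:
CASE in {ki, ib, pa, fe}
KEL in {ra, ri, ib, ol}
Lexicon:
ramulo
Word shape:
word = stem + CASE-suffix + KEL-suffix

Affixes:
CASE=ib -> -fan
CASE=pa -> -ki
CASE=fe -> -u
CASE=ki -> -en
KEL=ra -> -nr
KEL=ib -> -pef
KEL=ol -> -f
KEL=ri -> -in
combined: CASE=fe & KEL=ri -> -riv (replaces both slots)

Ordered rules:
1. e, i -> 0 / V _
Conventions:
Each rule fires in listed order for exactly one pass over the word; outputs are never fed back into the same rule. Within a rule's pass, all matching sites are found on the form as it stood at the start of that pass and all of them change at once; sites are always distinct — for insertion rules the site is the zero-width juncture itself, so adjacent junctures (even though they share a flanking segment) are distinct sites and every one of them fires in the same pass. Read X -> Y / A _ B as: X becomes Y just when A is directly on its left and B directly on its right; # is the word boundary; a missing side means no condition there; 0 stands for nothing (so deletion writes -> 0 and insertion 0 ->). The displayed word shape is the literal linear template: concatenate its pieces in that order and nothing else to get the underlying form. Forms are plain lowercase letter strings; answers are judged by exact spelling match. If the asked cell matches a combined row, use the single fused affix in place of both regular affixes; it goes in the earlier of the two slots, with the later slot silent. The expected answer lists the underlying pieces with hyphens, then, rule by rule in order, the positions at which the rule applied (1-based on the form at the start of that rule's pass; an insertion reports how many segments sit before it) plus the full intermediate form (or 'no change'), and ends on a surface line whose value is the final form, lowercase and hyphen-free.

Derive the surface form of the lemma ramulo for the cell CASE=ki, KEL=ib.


underlying: ramulo-en-pef
1. e, i -> 0 / V _: fires at position(s) 7: ramulonpef
surface: ramulonpef


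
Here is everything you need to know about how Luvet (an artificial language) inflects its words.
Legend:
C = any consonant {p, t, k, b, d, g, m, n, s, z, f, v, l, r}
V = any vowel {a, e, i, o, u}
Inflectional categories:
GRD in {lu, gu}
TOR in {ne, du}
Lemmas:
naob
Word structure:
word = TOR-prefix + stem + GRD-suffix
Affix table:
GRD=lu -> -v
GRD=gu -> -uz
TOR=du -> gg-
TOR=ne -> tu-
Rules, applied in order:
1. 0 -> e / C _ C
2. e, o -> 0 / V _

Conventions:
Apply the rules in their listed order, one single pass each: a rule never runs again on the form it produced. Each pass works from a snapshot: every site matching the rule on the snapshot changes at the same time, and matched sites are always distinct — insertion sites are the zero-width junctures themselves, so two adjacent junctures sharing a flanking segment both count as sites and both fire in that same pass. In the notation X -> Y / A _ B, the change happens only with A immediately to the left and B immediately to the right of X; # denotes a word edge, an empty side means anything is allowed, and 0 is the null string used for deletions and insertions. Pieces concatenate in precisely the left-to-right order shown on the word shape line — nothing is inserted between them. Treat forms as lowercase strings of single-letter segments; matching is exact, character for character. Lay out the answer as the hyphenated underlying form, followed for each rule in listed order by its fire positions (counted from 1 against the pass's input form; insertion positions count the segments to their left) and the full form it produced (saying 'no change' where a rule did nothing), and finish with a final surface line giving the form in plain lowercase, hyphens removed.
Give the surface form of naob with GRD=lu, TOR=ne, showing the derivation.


underlying: tu-naob-v
1. 0 -> e / C _ C: inserts after position(s) 6: tunaobev
2. e, o -> 0 / V _: fires at position(s) 5: tunabev
surface: tunabev


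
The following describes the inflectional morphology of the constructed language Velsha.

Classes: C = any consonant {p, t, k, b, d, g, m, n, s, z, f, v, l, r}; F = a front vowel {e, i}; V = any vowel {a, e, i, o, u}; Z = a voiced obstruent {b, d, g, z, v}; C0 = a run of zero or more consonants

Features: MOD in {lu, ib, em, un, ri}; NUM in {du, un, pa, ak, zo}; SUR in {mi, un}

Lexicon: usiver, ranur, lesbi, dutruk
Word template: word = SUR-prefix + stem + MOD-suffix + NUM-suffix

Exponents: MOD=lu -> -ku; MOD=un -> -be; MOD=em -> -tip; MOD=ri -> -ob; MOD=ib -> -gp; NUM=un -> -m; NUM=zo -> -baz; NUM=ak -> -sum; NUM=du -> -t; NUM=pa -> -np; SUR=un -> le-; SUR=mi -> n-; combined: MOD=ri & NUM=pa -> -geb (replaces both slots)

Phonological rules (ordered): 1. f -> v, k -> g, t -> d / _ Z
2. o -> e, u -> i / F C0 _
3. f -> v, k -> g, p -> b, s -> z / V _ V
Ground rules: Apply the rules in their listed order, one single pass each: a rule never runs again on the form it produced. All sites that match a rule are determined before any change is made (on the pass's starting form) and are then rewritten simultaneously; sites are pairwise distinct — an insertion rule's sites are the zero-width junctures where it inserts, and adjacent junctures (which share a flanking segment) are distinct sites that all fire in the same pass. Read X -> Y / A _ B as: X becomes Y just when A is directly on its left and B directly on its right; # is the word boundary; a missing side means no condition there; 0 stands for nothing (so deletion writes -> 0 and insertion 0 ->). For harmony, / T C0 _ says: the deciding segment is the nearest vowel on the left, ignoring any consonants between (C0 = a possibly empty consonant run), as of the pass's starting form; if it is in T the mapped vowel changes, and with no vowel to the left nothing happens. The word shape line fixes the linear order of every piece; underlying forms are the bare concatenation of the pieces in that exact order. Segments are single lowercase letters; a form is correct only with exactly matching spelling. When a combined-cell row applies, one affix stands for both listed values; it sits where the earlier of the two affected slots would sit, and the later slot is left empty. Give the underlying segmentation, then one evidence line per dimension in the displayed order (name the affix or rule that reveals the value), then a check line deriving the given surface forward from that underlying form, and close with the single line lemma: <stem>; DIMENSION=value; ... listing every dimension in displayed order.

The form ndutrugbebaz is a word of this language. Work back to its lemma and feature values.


underlying: n-dutruk-be-baz
MOD=un - signalled by the affix -be
NUM=zo - signalled by the affix -baz
SUR=mi - signalled by the affix n-
check: ndutrukbebaz -> ndutrugbebaz -> ndutrugbebaz -> ndutrugbebaz
lemma: dutruk; MOD=un; NUM=zo; SUR=mi


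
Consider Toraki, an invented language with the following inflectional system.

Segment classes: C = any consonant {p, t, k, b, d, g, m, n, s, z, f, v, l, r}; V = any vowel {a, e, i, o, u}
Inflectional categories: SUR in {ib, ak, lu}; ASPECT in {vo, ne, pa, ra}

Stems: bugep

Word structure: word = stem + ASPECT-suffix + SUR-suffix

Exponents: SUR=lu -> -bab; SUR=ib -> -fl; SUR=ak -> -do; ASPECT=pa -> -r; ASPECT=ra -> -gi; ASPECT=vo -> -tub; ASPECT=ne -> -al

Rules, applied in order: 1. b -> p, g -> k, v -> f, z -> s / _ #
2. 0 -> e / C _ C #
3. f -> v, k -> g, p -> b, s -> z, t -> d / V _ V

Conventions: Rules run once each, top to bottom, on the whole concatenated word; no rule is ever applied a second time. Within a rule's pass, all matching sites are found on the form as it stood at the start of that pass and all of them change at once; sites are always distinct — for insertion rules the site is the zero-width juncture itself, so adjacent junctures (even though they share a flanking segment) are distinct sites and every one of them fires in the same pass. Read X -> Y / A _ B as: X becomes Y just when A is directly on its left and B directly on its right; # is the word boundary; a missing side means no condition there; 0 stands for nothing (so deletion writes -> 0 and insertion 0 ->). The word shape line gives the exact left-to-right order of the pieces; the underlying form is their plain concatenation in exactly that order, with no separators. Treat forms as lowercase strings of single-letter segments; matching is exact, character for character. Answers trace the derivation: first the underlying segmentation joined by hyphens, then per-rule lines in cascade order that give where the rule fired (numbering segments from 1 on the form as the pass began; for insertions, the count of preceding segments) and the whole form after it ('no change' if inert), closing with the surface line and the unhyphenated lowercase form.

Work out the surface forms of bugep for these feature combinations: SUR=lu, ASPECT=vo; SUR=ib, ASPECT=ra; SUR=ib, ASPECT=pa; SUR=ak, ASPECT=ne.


cell SUR=lu, ASPECT=vo:
underlying: bugep-tub-bab
1. b -> p, g -> k, v -> f, z -> s / _ #: fires at position(s) 11: bugeptubbap
2. 0 -> e / C _ C #: no change
3. f -> v, k -> g, p -> b, s -> z, t -> d / V _ V: no change
surface: bugeptubbap

cell SUR=ib, ASPECT=ra:
underlying: bugep-gi-fl
1. b -> p, g -> k, v -> f, z -> s / _ #: no change
2. 0 -> e / C _ C #: inserts after position(s) 8: bugepgifel
3. f -> v, k -> g, p -> b, s -> z, t -> d / V _ V: fires at position(s) 8: bugepgivel
surface: bugepgivel

cell SUR=ib, ASPECT=pa:
underlying: bugep-r-fl
1. b -> p, g -> k, v -> f, z -> s / _ #: no change
2. 0 -> e / C _ C #: inserts after position(s) 7: bugeprfel
3. f -> v, k -> g, p -> b, s -> z, t -> d / V _ V: no change
surface: bugeprfel

cell SUR=ak, ASPECT=ne:
underlying: bugep-al-do
1. b -> p, g -> k, v -> f, z -> s / _ #: no change
2. 0 -> e / C _ C #: no change
3. f -> v, k -> g, p -> b, s -> z, t -> d / V _ V: fires at position(s) 5: bugebaldo
surface: bugebaldo


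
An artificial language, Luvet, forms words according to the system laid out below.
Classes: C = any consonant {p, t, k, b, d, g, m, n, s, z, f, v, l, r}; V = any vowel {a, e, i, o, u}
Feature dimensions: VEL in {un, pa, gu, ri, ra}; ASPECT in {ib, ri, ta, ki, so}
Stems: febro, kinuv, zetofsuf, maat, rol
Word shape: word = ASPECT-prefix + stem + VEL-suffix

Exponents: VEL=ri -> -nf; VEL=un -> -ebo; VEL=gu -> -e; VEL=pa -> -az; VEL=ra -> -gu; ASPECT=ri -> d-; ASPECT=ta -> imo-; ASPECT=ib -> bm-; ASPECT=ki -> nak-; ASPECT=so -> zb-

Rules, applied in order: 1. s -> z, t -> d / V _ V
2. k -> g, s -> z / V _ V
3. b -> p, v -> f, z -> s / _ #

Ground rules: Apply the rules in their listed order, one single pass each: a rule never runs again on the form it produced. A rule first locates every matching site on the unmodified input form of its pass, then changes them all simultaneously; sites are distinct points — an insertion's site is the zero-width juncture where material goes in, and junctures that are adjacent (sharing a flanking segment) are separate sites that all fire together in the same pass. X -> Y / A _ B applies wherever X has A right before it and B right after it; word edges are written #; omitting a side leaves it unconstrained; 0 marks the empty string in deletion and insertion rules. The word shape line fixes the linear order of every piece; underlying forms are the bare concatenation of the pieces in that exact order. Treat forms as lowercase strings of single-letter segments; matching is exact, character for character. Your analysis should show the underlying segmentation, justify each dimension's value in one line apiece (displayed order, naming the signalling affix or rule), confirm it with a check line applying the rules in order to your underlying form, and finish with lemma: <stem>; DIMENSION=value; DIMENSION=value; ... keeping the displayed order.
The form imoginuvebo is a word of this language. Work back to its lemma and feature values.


underlying: imo-kinuv-ebo
VEL=un - signalled by the affix -ebo
ASPECT=ta - signalled by the affix imo-
check: imokinuvebo -> imokinuvebo -> imoginuvebo -> imoginuvebo
lemma: kinuv; VEL=un; ASPECT=ta


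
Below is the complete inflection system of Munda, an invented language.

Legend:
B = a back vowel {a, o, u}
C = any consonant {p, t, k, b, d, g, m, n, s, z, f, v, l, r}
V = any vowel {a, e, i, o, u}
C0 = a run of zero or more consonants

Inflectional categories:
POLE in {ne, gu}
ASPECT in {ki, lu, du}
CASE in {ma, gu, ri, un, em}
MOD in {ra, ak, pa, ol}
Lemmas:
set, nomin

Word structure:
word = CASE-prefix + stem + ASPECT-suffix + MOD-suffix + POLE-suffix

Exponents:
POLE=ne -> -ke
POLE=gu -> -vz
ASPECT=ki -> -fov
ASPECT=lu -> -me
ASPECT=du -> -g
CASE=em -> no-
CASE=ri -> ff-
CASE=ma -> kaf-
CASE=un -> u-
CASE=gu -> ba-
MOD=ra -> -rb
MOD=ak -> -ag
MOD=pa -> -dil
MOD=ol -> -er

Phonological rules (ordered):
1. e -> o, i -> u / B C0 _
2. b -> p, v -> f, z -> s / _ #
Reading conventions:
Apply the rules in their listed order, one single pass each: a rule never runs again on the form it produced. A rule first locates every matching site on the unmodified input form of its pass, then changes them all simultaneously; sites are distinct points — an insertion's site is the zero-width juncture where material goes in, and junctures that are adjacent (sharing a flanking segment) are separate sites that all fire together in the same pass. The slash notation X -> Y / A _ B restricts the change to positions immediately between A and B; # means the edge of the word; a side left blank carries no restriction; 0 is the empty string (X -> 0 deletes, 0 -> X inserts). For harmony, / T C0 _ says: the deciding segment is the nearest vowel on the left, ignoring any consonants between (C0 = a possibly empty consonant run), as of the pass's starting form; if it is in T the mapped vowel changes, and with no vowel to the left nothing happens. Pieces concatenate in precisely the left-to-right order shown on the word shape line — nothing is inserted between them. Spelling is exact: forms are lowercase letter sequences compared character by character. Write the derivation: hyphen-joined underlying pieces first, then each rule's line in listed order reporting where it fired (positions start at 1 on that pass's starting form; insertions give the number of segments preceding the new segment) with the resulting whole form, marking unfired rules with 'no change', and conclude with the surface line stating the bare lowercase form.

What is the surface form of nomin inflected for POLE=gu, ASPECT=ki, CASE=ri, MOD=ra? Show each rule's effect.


underlying: ff-nomin-fov-rb-vz
1. e -> o, i -> u / B C0 _: fires at position(s) 6: ffnomunfovrbvz
2. b -> p, v -> f, z -> s / _ #: fires at position(s) 14: ffnomunfovrbvs
surface: ffnomunfovrbvs


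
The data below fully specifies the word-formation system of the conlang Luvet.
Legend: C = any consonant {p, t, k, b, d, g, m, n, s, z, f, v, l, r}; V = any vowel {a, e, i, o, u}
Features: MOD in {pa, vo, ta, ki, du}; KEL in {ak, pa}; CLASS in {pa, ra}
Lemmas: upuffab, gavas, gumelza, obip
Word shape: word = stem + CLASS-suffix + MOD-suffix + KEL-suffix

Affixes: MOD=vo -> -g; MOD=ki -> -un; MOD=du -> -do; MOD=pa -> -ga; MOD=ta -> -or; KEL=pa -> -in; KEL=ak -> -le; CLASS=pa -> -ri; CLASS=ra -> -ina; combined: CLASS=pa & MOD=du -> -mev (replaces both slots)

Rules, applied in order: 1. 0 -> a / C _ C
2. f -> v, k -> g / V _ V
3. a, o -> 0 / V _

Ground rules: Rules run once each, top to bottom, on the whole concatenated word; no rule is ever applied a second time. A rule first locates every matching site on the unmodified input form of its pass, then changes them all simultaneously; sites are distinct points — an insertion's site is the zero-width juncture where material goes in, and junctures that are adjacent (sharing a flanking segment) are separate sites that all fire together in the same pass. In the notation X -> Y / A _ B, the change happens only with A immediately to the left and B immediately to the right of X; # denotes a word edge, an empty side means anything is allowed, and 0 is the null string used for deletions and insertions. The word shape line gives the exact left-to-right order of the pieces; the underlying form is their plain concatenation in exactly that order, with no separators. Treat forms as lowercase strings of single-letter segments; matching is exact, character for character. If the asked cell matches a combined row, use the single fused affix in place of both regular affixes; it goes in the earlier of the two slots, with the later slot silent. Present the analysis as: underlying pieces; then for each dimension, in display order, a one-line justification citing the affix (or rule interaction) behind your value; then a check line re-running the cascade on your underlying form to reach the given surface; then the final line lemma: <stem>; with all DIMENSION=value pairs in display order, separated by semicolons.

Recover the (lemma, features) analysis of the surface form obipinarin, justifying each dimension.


underlying: obip-ina-or-in
MOD=ta - signalled by the affix -or
KEL=pa - signalled by the affix -in
CLASS=ra - signalled by the affix -ina
check: obipinaorin -> obipinaorin -> obipinaorin -> obipinarin
lemma: obip; MOD=ta; KEL=pa; CLASS=ra


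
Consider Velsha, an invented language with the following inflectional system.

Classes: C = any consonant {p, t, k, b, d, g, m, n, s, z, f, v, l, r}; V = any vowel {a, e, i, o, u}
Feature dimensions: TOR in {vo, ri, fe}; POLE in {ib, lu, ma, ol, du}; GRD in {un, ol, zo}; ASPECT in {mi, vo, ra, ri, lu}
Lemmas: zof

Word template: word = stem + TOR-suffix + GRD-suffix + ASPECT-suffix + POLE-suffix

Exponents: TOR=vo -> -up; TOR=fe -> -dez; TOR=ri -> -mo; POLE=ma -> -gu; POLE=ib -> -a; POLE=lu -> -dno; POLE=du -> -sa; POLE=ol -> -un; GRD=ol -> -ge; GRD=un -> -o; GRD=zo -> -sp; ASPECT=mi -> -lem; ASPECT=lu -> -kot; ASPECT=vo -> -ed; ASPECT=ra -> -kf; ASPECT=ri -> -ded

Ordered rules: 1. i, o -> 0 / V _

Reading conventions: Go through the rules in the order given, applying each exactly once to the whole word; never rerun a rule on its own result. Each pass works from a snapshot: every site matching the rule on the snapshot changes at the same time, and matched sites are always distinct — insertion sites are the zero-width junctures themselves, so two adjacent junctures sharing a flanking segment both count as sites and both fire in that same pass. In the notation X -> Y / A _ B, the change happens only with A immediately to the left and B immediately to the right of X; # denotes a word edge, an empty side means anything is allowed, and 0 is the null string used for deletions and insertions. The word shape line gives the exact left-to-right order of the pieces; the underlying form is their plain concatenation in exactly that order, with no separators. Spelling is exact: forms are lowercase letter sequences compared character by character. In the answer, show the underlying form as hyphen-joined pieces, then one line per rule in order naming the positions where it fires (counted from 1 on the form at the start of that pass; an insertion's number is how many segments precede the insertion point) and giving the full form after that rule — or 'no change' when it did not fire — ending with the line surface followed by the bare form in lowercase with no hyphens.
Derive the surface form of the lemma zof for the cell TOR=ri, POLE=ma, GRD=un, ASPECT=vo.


underlying: zof-mo-o-ed-gu
1. i, o -> 0 / V _: fires at position(s) 6: zofmoedgu
surface: zofmoedgu


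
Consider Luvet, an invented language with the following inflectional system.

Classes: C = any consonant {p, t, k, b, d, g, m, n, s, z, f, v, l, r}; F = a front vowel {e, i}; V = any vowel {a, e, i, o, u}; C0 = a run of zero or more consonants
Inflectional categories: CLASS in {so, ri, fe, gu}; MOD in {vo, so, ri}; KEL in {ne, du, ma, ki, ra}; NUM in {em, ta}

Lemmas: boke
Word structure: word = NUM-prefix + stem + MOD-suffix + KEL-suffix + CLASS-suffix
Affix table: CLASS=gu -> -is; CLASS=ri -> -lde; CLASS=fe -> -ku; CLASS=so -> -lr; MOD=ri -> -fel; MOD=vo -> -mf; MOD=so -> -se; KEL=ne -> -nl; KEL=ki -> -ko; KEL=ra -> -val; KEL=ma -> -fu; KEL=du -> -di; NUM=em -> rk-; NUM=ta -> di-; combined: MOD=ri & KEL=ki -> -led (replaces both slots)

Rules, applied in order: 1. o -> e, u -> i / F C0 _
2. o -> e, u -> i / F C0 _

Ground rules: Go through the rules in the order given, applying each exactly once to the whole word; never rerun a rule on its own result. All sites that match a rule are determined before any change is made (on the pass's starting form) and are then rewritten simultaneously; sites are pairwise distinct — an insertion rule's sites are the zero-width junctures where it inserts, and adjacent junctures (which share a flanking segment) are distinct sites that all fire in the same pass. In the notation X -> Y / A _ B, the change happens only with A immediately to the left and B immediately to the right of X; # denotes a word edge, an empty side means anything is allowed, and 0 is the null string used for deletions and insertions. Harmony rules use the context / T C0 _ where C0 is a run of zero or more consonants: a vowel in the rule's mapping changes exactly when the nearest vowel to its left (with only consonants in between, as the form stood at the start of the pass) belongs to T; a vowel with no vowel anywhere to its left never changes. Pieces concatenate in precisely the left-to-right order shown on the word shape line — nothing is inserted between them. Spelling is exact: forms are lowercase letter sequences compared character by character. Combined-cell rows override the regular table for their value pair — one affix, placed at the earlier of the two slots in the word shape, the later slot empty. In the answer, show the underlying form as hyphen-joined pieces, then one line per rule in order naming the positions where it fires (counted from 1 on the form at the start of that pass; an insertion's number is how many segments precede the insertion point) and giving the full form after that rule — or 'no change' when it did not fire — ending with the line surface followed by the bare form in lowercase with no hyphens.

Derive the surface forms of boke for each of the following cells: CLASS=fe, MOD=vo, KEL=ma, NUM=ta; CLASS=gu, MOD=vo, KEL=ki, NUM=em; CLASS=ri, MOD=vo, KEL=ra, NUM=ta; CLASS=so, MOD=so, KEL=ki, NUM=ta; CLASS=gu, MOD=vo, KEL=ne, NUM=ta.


cell CLASS=fe, MOD=vo, KEL=ma, NUM=ta:
underlying: di-boke-mf-fu-ku
1. o -> e, u -> i / F C0 _: fires at position(s) 4, 10: dibekemffiku
2. o -> e, u -> i / F C0 _: fires at position(s) 12: dibekemffiki
surface: dibekemffiki

cell CLASS=gu, MOD=vo, KEL=ki, NUM=em:
underlying: rk-boke-mf-ko-is
1. o -> e, u -> i / F C0 _: fires at position(s) 10: rkbokemfkeis
2. o -> e, u -> i / F C0 _: no change
surface: rkbokemfkeis

cell CLASS=ri, MOD=vo, KEL=ra, NUM=ta:
underlying: di-boke-mf-val-lde
1. o -> e, u -> i / F C0 _: fires at position(s) 4: dibekemfvallde
2. o -> e, u -> i / F C0 _: no change
surface: dibekemfvallde

cell CLASS=so, MOD=so, KEL=ki, NUM=ta:
underlying: di-boke-se-ko-lr
1. o -> e, u -> i / F C0 _: fires at position(s) 4, 10: dibekesekelr
2. o -> e, u -> i / F C0 _: no change
surface: dibekesekelr

cell CLASS=gu, MOD=vo, KEL=ne, NUM=ta:
underlying: di-boke-mf-nl-is
1. o -> e, u -> i / F C0 _: fires at position(s) 4: dibekemfnlis
2. o -> e, u -> i / F C0 _: no change
surface: dibekemfnlis
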